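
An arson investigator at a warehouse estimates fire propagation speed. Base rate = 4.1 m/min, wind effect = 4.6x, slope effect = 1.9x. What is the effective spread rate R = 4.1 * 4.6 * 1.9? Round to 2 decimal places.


Fire spread rate calculation:
R = R0 * wind_factor * slope_factor
= 4.1 * 4.6 * 1.9
= 18.86 * 1.9
= 35.83 m/min

35.83


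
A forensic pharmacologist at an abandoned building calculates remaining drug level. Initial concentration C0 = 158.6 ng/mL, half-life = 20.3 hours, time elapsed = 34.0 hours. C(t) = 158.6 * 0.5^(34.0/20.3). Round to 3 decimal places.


Drug concentration decay:
Number of half-lives = t / t_half = 34.0 / 20.3 = 1.674877
Decay factor = 0.5^1.674877 = 0.31319281
C(t) = 158.6 * 0.31319281 = 49.672 ng/mL

49.672


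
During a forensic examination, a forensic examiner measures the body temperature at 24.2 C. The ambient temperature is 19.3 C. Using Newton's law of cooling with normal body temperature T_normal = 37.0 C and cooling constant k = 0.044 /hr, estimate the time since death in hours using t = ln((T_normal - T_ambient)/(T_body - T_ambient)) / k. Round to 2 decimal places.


Using Newton's law of cooling:
t = ln((T_normal - T_ambient) / (T_body - T_ambient)) / k
T_normal - T_ambient = 17.7
T_body - T_ambient = 4.9
Ratio = 3.612245
ln(ratio) = 1.284329
t = 1.284329 / 0.044 = 29.19 hours

29.19


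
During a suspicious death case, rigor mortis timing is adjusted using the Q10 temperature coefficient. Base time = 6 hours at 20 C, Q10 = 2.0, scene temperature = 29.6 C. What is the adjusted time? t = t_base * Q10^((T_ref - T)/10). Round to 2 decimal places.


Rigor mortis time adjustment:
Exponent = (T_ref - T_actual) / 10 = (20 - 29.6) / 10 = -0.96
Q10 factor = 2.0^-0.96 = 0.51406
t_adjusted = 6 * 0.51406 = 3.08 hours

3.08


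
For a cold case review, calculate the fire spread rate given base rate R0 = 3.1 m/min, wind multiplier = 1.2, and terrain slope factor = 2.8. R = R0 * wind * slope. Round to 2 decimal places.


Fire spread rate calculation:
R = R0 * wind_factor * slope_factor
= 3.1 * 1.2 * 2.8
= 3.72 * 2.8
= 10.42 m/min

10.42


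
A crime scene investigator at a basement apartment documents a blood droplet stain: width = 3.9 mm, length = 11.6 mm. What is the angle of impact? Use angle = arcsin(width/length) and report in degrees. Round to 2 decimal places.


Blood spatter impact angle calculation:
width / length = 3.9 / 11.6 = 0.336207
angle = arcsin(0.336207)
angle = 19.65 degrees

19.65


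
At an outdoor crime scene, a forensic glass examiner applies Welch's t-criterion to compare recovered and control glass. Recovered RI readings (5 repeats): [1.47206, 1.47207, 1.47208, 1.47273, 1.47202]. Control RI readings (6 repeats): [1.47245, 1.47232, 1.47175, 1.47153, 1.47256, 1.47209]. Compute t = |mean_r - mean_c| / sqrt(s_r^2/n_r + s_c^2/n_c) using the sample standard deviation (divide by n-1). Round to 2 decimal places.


Welch's t-criterion for glass RI comparison:
Recovered mean = sum / n_r = 7.36096 / 5 = 1.472192
Control mean = sum / n_c = 8.8327 / 6 = 1.4721167
Recovered sample variance s_r^2 = 9.097e-08
Control sample variance s_c^2 = 1.65667e-07
Welch SE (unpooled) = sqrt(s_r^2/n_r + s_c^2/n_c) = sqrt(1.8194e-08 + 2.76111e-08) = sqrt(4.58051e-08) = 0.000214021
|mean_r - mean_c| = 7.53333e-05
t = 7.53333e-05 / 0.000214021 = 0.35

0.35


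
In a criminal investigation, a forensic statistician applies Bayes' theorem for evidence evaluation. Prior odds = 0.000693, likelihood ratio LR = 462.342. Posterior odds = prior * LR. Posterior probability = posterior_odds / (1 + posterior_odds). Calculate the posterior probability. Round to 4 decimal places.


Bayesian evidence evaluation:
Posterior odds = prior_odds * LR = 0.000693 * 462.342 = 0.320403
Posterior probability = posterior_odds / (1 + posterior_odds)
= 0.320403 / (1 + 0.320403)
= 0.320403 / 1.320403
= 0.2427

0.2427


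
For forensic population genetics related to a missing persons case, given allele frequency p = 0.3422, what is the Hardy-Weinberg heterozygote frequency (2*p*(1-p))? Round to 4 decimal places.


Hardy-Weinberg heterozygote frequency:
q = 1 - p = 1 - 0.3422 = 0.6578
2pq = 2 * 0.3422 * 0.6578 = 0.4502

0.4502


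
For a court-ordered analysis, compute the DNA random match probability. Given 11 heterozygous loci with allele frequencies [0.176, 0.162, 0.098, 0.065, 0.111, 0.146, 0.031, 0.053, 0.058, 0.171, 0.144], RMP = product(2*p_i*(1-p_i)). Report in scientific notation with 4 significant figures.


Computing RMP for 11 loci:
Locus 1: 2 * 0.176 * 0.824 = 0.290048
Locus 2: 2 * 0.162 * 0.838 = 0.271512
Locus 3: 2 * 0.098 * 0.902 = 0.176792
Locus 4: 2 * 0.065 * 0.935 = 0.12155
Locus 5: 2 * 0.111 * 0.889 = 0.197358
Locus 6: 2 * 0.146 * 0.854 = 0.249368
Locus 7: 2 * 0.031 * 0.969 = 0.060078
Locus 8: 2 * 0.053 * 0.947 = 0.100382
Locus 9: 2 * 0.058 * 0.942 = 0.109272
Locus 10: 2 * 0.171 * 0.829 = 0.283518
Locus 11: 2 * 0.144 * 0.856 = 0.246528
RMP = 3.836e-09

3.836e-09


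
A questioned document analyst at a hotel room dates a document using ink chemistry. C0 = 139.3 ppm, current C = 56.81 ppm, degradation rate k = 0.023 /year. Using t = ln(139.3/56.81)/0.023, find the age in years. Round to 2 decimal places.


Document age estimation:
C0/C = 139.3 / 56.81 = 2.452033
ln(C0/C) = 0.896917
t = 0.896917 / 0.023 = 39.00 years

39.00


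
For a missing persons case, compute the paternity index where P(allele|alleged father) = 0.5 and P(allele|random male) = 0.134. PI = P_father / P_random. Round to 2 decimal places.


Paternity Index calculation:
PI = P(allele|father) / P(allele|random)
PI = 0.5 / 0.134
PI = 3.73

3.73


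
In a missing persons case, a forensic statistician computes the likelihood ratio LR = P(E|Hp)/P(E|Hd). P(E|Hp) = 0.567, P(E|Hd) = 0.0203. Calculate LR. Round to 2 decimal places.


Likelihood ratio calculation:
LR = P(E|Hp) / P(E|Hd)
LR = 0.567 / 0.0203
LR = 27.93

27.93


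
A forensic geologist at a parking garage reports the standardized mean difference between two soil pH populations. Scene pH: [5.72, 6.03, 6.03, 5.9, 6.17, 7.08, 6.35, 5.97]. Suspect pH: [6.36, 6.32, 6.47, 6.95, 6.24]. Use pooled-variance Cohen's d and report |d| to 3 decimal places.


Pooled-variance Cohen's d for soil pH comparison:
Scene mean = 49.25 / 8 = 6.15625
Suspect mean = 32.34 / 5 = 6.468
Scene sample variance s_s^2 = 0.17337
Suspect sample variance s_c^2 = 0.07947
Pooled variance = ((n_s-1)*s_s^2 + (n_c-1)*s_c^2) / (n_s + n_c - 2) = 0.139224
Pooled SD = sqrt(0.139224) = 0.373127
Mean difference = -0.31175
|d| = |-0.31175| / 0.373127 = 0.836

0.836


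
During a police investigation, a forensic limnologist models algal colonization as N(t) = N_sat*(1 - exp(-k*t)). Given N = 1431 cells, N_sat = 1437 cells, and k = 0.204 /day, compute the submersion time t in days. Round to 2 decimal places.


PMSI from diatom colonization curve:
N / N_sat = 1431 / 1437 = 0.995825
1 - N/N_sat = 0.004175
ln(1 - N/N_sat) = -5.478641
t = -ln(1 - N/N_sat) / k = -(-5.478641) / 0.204 = 26.86 days

26.86


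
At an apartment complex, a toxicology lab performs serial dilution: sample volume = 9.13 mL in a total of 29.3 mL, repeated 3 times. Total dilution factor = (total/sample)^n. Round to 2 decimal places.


Dilution factor calculation:
Single dilution = V_total / V_sample = 29.3 / 9.13 ≈ 3.2092
Number of dilutions = 3
Total DF = (29.3 / 9.13)^3 (full precision, rounded at the end) = 33.05

33.05


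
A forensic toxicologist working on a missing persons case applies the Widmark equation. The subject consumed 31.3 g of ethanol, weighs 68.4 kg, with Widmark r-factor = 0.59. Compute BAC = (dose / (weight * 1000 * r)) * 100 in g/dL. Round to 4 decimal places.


Applying the Widmark formula:
BAC = (dose_g / (body_wt * 1000 * r)) * 100
Denominator = 68.4 * 1000 * 0.59 = 40356
BAC = (31.3 / 40356) * 100
BAC = 0.0776 g/dL

0.0776


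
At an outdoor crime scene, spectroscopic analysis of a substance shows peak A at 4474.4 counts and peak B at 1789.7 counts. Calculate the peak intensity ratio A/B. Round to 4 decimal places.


Spectral peak ratio:
Peak A = 4474.4 counts
Peak B = 1789.7 counts
Ratio = 4474.4 / 1789.7 = 2.5001

2.5001


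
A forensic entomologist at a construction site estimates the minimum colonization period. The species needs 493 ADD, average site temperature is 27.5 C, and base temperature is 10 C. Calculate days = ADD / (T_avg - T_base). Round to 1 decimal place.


Insect development time:
Effective temperature = avg_temp - T_base = 27.5 - 10 = 17.5 C
Days = ADD / effective_temp = 493 / 17.5 = 28.2 days

28.2


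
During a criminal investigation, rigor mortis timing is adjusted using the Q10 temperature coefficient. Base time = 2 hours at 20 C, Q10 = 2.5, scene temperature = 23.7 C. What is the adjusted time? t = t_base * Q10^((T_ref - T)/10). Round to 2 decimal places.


Rigor mortis time adjustment:
Exponent = (T_ref - T_actual) / 10 = (20 - 23.7) / 10 = -0.37
Q10 factor = 2.5^-0.37 = 0.71246
t_adjusted = 2 * 0.71246 = 1.42 hours

1.42


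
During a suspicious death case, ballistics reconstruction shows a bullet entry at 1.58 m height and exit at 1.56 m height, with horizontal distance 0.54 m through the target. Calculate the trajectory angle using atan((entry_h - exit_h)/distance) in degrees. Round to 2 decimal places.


Bullet trajectory angle:
Height difference = 1.58 - 1.56 = 0.02 m
angle = atan(0.02 / 0.54)
angle = atan(0.037037)
angle = 2.12 degrees

2.12


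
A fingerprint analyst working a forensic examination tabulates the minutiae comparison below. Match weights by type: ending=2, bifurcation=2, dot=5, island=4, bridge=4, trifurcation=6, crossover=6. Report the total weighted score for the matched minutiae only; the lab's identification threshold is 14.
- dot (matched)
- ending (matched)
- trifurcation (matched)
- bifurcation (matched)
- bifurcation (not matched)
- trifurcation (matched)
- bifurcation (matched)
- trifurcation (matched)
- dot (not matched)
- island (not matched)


Weighted minutiae match score:
  dot: matched, +5 (running total 5)
  ending: matched, +2 (running total 7)
  trifurcation: matched, +6 (running total 13)
  bifurcation: matched, +2 (running total 15)
  bifurcation: not matched, +0
  trifurcation: matched, +6 (running total 21)
  bifurcation: matched, +2 (running total 23)
  trifurcation: matched, +6 (running total 29)
  dot: not matched, +0
  island: not matched, +0
Total score = 29
Threshold = 14; verdict = identification

29


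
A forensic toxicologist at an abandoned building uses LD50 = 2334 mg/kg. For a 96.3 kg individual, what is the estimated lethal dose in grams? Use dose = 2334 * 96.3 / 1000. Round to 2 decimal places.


Lethal dose calculation:
Lethal dose = LD50 * body_weight / 1000
= 2334 * 96.3 / 1000
= 224764.2 / 1000
= 224.76 g

224.76


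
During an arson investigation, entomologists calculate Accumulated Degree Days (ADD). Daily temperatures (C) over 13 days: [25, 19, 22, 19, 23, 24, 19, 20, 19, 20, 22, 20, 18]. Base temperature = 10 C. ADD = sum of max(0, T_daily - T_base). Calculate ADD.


Computing ADD day by day:
Day 1: max(0, 25 - 10) = 15
Day 2: max(0, 19 - 10) = 9
Day 3: max(0, 22 - 10) = 12
Day 4: max(0, 19 - 10) = 9
Day 5: max(0, 23 - 10) = 13
Day 6: max(0, 24 - 10) = 14
Day 7: max(0, 19 - 10) = 9
Day 8: max(0, 20 - 10) = 10
Day 9: max(0, 19 - 10) = 9
Day 10: max(0, 20 - 10) = 10
Day 11: max(0, 22 - 10) = 12
Day 12: max(0, 20 - 10) = 10
Day 13: max(0, 18 - 10) = 8
Total ADD = 140

140


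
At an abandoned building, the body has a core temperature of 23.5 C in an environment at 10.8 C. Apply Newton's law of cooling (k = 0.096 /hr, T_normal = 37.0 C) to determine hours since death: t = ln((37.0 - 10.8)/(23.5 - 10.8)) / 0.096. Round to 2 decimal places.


Using Newton's law of cooling:
t = ln((T_normal - T_ambient) / (T_body - T_ambient)) / k
T_normal - T_ambient = 26.2
T_body - T_ambient = 12.7
Ratio = 2.062992
ln(ratio) = 0.724157
t = 0.724157 / 0.096 = 7.54 hours

7.54


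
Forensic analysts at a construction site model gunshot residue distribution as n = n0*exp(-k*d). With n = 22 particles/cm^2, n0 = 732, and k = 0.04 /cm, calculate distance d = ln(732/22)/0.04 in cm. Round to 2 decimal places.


GSR distance calculation:
n0/n = 732 / 22 = 33.272727
ln(n0/n) = 3.504738
d = 3.504738 / 0.04 = 87.62 cm

87.62


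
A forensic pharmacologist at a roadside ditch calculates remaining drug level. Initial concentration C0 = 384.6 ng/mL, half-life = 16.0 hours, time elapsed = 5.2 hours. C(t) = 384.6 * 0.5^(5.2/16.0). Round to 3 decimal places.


Drug concentration decay:
Number of half-lives = t / t_half = 5.2 / 16.0 = 0.325
Decay factor = 0.5^0.325 = 0.79829839
C(t) = 384.6 * 0.79829839 = 307.026 ng/mL

307.026


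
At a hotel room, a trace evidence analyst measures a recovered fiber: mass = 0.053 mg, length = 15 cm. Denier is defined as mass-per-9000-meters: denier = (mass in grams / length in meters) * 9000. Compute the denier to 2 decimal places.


Denier calculation:
Mass in grams = 0.053 mg / 1000 = 0.000053 g
Length in meters = 15 cm / 100 = 0.15 m
Linear density = mass / length = 0.000053 / 0.15 = 0.00035333 g/m
Denier = (g/m) * 9000 = 0.00035333 * 9000 = 3.18

3.18


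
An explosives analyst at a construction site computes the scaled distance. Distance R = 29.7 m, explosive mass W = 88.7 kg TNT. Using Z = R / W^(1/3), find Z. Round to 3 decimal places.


Scaled distance calculation:
W^(1/3) = 88.7^(1/3) = 4.459723
Z = R / W^(1/3) = 29.7 / 4.459723
Z = 6.660 m/kg^(1/3)

6.660


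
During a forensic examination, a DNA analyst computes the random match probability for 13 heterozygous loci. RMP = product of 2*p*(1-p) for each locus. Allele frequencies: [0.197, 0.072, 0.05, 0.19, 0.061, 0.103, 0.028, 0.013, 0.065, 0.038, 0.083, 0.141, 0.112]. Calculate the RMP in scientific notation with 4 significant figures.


Computing RMP for 13 loci:
Locus 1: 2 * 0.197 * 0.803 = 0.316382
Locus 2: 2 * 0.072 * 0.928 = 0.133632
Locus 3: 2 * 0.05 * 0.95 = 0.095
Locus 4: 2 * 0.19 * 0.81 = 0.3078
Locus 5: 2 * 0.061 * 0.939 = 0.114558
Locus 6: 2 * 0.103 * 0.897 = 0.184782
Locus 7: 2 * 0.028 * 0.972 = 0.054432
Locus 8: 2 * 0.013 * 0.987 = 0.025662
Locus 9: 2 * 0.065 * 0.935 = 0.12155
Locus 10: 2 * 0.038 * 0.962 = 0.073112
Locus 11: 2 * 0.083 * 0.917 = 0.152222
Locus 12: 2 * 0.141 * 0.859 = 0.242238
Locus 13: 2 * 0.112 * 0.888 = 0.198912
RMP = 2.383e-12

2.383e-12


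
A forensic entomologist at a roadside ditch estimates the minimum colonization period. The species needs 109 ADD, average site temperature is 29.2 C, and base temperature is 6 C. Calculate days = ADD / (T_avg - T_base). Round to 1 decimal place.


Insect development time:
Effective temperature = avg_temp - T_base = 29.2 - 6 = 23.2 C
Days = ADD / effective_temp = 109 / 23.2 = 4.7 days

4.7


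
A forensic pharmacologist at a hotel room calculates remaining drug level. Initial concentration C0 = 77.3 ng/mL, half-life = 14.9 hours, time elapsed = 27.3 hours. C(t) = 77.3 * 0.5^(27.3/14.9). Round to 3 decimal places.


Drug concentration decay:
Number of half-lives = t / t_half = 27.3 / 14.9 = 1.832215
Decay factor = 0.5^1.832215 = 0.28083312
C(t) = 77.3 * 0.28083312 = 21.708 ng/mL

21.708


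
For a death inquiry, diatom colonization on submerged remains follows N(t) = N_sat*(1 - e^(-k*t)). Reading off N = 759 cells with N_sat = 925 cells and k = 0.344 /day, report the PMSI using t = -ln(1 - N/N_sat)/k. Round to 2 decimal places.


PMSI from diatom colonization curve:
N / N_sat = 759 / 925 = 0.820541
1 - N/N_sat = 0.179459
ln(1 - N/N_sat) = -1.717809
t = -ln(1 - N/N_sat) / k = -(-1.717809) / 0.344 = 4.99 days

4.99


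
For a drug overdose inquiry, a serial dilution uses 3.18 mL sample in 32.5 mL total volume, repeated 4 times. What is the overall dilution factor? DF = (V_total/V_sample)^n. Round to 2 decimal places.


Dilution factor calculation:
Single dilution = V_total / V_sample = 32.5 / 3.18 ≈ 10.220126
Number of dilutions = 4
Total DF = (32.5 / 3.18)^4 (full precision, rounded at the end) = 10910.01

10910.01


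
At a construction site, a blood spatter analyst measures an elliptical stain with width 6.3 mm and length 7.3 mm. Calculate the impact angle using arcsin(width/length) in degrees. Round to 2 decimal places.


Blood spatter impact angle calculation:
width / length = 6.3 / 7.3 = 0.863014
angle = arcsin(0.863014)
angle = 59.66 degrees

59.66


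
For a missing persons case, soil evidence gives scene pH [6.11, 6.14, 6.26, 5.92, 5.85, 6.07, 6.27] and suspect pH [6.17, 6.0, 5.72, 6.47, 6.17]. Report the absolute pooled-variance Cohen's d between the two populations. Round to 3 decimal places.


Pooled-variance Cohen's d for soil pH comparison:
Scene mean = 42.62 / 7 = 6.088571
Suspect mean = 30.53 / 5 = 6.106
Scene sample variance s_s^2 = 0.025181
Suspect sample variance s_c^2 = 0.07523
Pooled variance = ((n_s-1)*s_s^2 + (n_c-1)*s_c^2) / (n_s + n_c - 2) = 0.045201
Pooled SD = sqrt(0.045201) = 0.212605
Mean difference = -0.017429
|d| = |-0.017429| / 0.212605 = 0.082

0.082


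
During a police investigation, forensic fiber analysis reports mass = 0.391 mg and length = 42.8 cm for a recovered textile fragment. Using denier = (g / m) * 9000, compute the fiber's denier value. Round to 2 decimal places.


Denier calculation:
Mass in grams = 0.391 mg / 1000 = 0.000391 g
Length in meters = 42.8 cm / 100 = 0.428 m
Linear density = mass / length = 0.000391 / 0.428 = 0.00091355 g/m
Denier = (g/m) * 9000 = 0.00091355 * 9000 = 8.22

8.22


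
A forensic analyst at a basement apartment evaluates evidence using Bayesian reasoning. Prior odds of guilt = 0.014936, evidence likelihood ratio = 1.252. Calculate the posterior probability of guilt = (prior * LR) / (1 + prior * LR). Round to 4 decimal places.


Bayesian evidence evaluation:
Posterior odds = prior_odds * LR = 0.014936 * 1.252 = 0.01869987
Posterior probability = posterior_odds / (1 + posterior_odds)
= 0.01869987 / (1 + 0.01869987)
= 0.01869987 / 1.01869987
= 0.0184

0.0184


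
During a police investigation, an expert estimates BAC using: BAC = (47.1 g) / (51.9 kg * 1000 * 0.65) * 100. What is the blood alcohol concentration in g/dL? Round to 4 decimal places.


Applying the Widmark formula:
BAC = (dose_g / (body_wt * 1000 * r)) * 100
Denominator = 51.9 * 1000 * 0.65 = 33735
BAC = (47.1 / 33735) * 100
BAC = 0.1396 g/dL

0.1396


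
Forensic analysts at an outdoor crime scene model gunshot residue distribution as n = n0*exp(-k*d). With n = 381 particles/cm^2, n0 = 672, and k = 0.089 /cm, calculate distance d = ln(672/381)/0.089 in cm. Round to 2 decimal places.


GSR distance calculation:
n0/n = 672 / 381 = 1.76378
ln(n0/n) = 0.567459
d = 0.567459 / 0.089 = 6.38 cm

6.38


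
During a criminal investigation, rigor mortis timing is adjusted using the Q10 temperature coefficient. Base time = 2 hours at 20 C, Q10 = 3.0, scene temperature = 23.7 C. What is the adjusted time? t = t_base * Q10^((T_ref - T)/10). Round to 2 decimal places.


Rigor mortis time adjustment:
Exponent = (T_ref - T_actual) / 10 = (20 - 23.7) / 10 = -0.37
Q10 factor = 3.0^-0.37 = 0.66599
t_adjusted = 2 * 0.66599 = 1.33 hours

1.33


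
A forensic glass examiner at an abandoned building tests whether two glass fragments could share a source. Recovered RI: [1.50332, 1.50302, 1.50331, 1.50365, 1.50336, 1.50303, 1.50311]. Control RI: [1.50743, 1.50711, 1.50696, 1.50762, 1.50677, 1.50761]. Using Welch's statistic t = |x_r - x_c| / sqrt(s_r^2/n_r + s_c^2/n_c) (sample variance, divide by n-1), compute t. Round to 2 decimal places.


Welch's t-criterion for glass RI comparison:
Recovered mean = sum / n_r = 10.5228 / 7 = 1.5032571
Control mean = sum / n_c = 9.0435 / 6 = 1.50725
Recovered sample variance s_r^2 = 5.01905e-08
Control sample variance s_c^2 = 1.266e-07
Welch SE (unpooled) = sqrt(s_r^2/n_r + s_c^2/n_c) = sqrt(7.17007e-09 + 2.11e-08) = sqrt(2.82701e-08) = 0.000168137
|mean_r - mean_c| = 0.00399286
t = 0.00399286 / 0.000168137 = 23.75

23.75


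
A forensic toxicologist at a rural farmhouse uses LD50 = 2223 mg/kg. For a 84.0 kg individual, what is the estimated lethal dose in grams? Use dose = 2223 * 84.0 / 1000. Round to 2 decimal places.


Lethal dose calculation:
Lethal dose = LD50 * body_weight / 1000
= 2223 * 84.0 / 1000
= 186732 / 1000
= 186.73 g

186.73


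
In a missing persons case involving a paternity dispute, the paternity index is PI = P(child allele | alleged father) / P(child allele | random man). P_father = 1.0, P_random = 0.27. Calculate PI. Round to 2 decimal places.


Paternity Index calculation:
PI = P(allele|father) / P(allele|random)
PI = 1.0 / 0.27
PI = 3.70

3.70


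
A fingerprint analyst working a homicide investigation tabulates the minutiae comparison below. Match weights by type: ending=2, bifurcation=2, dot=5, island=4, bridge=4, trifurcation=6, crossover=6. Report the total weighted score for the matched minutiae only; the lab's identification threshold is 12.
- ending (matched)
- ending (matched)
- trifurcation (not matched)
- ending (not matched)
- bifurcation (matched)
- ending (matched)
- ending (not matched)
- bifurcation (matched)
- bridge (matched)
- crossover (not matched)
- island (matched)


Weighted minutiae match score:
  ending: matched, +2 (running total 2)
  ending: matched, +2 (running total 4)
  trifurcation: not matched, +0
  ending: not matched, +0
  bifurcation: matched, +2 (running total 6)
  ending: matched, +2 (running total 8)
  ending: not matched, +0
  bifurcation: matched, +2 (running total 10)
  bridge: matched, +4 (running total 14)
  crossover: not matched, +0
  island: matched, +4 (running total 18)
Total score = 18
Threshold = 12; verdict = identification

18


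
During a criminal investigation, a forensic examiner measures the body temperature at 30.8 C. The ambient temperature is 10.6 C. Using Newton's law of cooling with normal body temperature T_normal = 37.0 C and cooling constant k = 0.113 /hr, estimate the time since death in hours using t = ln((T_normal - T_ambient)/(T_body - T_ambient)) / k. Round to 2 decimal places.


Using Newton's law of cooling:
t = ln((T_normal - T_ambient) / (T_body - T_ambient)) / k
T_normal - T_ambient = 26.4
T_body - T_ambient = 20.2
Ratio = 1.306931
ln(ratio) = 0.267682
t = 0.267682 / 0.113 = 2.37 hours

2.37


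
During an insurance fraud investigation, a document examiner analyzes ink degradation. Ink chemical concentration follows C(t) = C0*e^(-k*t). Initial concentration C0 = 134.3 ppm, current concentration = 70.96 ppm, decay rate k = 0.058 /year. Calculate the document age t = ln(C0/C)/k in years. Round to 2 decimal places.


Document age estimation:
C0/C = 134.3 / 70.96 = 1.892616
ln(C0/C) = 0.63796
t = 0.63796 / 0.058 = 11.00 years

11.00


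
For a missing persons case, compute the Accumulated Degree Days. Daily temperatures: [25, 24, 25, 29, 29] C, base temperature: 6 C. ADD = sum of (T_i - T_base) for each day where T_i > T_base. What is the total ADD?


Computing ADD day by day:
Day 1: max(0, 25 - 6) = 19
Day 2: max(0, 24 - 6) = 18
Day 3: max(0, 25 - 6) = 19
Day 4: max(0, 29 - 6) = 23
Day 5: max(0, 29 - 6) = 23
Total ADD = 102

102


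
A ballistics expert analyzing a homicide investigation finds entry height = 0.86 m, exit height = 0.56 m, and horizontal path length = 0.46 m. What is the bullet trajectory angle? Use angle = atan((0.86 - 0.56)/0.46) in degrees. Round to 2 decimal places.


Bullet trajectory angle:
Height difference = 0.86 - 0.56 = 0.3 m
angle = atan(0.3 / 0.46)
angle = atan(0.652174)
angle = 33.11 degrees

33.11


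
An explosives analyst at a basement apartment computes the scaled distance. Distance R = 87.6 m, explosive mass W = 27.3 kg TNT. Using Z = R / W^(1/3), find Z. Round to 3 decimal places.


Scaled distance calculation:
W^(1/3) = 27.3^(1/3) = 3.01107
Z = R / W^(1/3) = 87.6 / 3.01107
Z = 29.093 m/kg^(1/3)

29.093


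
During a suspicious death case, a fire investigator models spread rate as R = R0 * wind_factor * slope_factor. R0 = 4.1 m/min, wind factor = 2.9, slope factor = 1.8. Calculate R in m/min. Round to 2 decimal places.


Fire spread rate calculation:
R = R0 * wind_factor * slope_factor
= 4.1 * 2.9 * 1.8
= 11.89 * 1.8
= 21.40 m/min

21.40


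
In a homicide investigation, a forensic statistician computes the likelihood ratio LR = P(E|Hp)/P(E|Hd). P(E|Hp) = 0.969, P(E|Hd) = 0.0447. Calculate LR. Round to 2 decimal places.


Likelihood ratio calculation:
LR = P(E|Hp) / P(E|Hd)
LR = 0.969 / 0.0447
LR = 21.68

21.68


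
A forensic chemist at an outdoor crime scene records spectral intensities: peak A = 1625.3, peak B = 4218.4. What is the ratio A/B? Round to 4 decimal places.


Spectral peak ratio:
Peak A = 1625.3 counts
Peak B = 4218.4 counts
Ratio = 1625.3 / 4218.4 = 0.3853

0.3853


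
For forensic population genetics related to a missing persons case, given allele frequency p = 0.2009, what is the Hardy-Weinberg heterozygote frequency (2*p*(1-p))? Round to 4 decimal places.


Hardy-Weinberg heterozygote frequency:
q = 1 - p = 1 - 0.2009 = 0.7991
2pq = 2 * 0.2009 * 0.7991 = 0.3211

0.3211


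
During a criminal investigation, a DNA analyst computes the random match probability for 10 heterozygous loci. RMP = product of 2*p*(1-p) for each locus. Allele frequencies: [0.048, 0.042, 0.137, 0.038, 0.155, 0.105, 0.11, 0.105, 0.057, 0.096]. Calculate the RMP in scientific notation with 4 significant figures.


Computing RMP for 10 loci:
Locus 1: 2 * 0.048 * 0.952 = 0.091392
Locus 2: 2 * 0.042 * 0.958 = 0.080472
Locus 3: 2 * 0.137 * 0.863 = 0.236462
Locus 4: 2 * 0.038 * 0.962 = 0.073112
Locus 5: 2 * 0.155 * 0.845 = 0.26195
Locus 6: 2 * 0.105 * 0.895 = 0.18795
Locus 7: 2 * 0.11 * 0.89 = 0.1958
Locus 8: 2 * 0.105 * 0.895 = 0.18795
Locus 9: 2 * 0.057 * 0.943 = 0.107502
Locus 10: 2 * 0.096 * 0.904 = 0.173568
RMP = 4.298e-09

4.298e-09


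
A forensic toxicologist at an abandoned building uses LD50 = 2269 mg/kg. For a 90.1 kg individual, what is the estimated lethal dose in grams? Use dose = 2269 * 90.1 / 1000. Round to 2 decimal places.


Lethal dose calculation:
Lethal dose = LD50 * body_weight / 1000
= 2269 * 90.1 / 1000
= 204436.9 / 1000
= 204.44 g

204.44


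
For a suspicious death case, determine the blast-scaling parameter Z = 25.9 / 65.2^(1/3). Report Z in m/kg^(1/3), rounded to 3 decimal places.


Scaled distance calculation:
W^(1/3) = 65.2^(1/3) = 4.024845
Z = R / W^(1/3) = 25.9 / 4.024845
Z = 6.435 m/kg^(1/3)

6.435


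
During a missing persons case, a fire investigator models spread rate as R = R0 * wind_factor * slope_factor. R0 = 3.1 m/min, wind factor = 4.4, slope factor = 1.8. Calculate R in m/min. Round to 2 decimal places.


Fire spread rate calculation:
R = R0 * wind_factor * slope_factor
= 3.1 * 4.4 * 1.8
= 13.64 * 1.8
= 24.55 m/min

24.55


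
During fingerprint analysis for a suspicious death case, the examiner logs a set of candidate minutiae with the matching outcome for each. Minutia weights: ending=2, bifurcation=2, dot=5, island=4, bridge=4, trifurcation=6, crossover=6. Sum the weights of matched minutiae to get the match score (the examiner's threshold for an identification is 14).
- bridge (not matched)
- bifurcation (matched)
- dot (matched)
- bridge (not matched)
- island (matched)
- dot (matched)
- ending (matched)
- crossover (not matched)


Weighted minutiae match score:
  bridge: not matched, +0
  bifurcation: matched, +2 (running total 2)
  dot: matched, +5 (running total 7)
  bridge: not matched, +0
  island: matched, +4 (running total 11)
  dot: matched, +5 (running total 16)
  ending: matched, +2 (running total 18)
  crossover: not matched, +0
Total score = 18
Threshold = 14; verdict = identification

18


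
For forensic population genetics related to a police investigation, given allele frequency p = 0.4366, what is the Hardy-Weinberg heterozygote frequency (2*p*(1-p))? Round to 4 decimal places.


Hardy-Weinberg heterozygote frequency:
q = 1 - p = 1 - 0.4366 = 0.5634
2pq = 2 * 0.4366 * 0.5634 = 0.4920

0.4920


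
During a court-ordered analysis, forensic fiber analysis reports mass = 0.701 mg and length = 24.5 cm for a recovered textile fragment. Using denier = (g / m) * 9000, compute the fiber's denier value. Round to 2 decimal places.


Denier calculation:
Mass in grams = 0.701 mg / 1000 = 0.000701 g
Length in meters = 24.5 cm / 100 = 0.245 m
Linear density = mass / length = 0.000701 / 0.245 = 0.00286122 g/m
Denier = (g/m) * 9000 = 0.00286122 * 9000 = 25.75

25.75


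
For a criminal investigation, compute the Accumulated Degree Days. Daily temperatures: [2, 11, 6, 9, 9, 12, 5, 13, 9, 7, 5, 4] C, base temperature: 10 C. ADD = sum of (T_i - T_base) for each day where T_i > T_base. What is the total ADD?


Computing ADD day by day:
Day 1: max(0, 2 - 10) = 0
Day 2: max(0, 11 - 10) = 1
Day 3: max(0, 6 - 10) = 0
Day 4: max(0, 9 - 10) = 0
Day 5: max(0, 9 - 10) = 0
Day 6: max(0, 12 - 10) = 2
Day 7: max(0, 5 - 10) = 0
Day 8: max(0, 13 - 10) = 3
Day 9: max(0, 9 - 10) = 0
Day 10: max(0, 7 - 10) = 0
Day 11: max(0, 5 - 10) = 0
Day 12: max(0, 4 - 10) = 0
Total ADD = 6

6


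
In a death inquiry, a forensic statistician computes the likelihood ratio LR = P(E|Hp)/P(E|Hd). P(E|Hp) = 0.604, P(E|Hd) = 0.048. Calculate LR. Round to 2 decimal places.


Likelihood ratio calculation:
LR = P(E|Hp) / P(E|Hd)
LR = 0.604 / 0.048
LR = 12.58

12.58


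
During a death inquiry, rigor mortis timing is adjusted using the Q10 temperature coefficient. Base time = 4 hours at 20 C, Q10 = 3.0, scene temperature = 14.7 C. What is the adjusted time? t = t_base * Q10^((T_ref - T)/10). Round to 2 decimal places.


Rigor mortis time adjustment:
Exponent = (T_ref - T_actual) / 10 = (20 - 14.7) / 10 = 0.53
Q10 factor = 3.0^0.53 = 1.79009
t_adjusted = 4 * 1.79009 = 7.16 hours

7.16


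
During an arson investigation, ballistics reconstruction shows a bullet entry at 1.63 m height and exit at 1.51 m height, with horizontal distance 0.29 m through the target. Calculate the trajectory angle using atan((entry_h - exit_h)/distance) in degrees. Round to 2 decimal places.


Bullet trajectory angle:
Height difference = 1.63 - 1.51 = 0.12 m
angle = atan(0.12 / 0.29)
angle = atan(0.413793)
angle = 22.48 degrees

22.48


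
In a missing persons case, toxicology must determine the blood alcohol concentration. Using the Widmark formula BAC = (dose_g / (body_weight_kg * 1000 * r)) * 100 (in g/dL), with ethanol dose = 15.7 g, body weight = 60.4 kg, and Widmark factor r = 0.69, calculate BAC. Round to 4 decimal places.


Applying the Widmark formula:
BAC = (dose_g / (body_wt * 1000 * r)) * 100
Denominator = 60.4 * 1000 * 0.69 = 41676
BAC = (15.7 / 41676) * 100
BAC = 0.0377 g/dL

0.0377


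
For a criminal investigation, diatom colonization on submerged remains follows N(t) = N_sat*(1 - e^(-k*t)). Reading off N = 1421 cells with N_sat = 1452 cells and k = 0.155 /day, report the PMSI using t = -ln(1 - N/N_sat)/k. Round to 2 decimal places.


PMSI from diatom colonization curve:
N / N_sat = 1421 / 1452 = 0.97865
1 - N/N_sat = 0.02135
ln(1 - N/N_sat) = -3.846704
t = -ln(1 - N/N_sat) / k = -(-3.846704) / 0.155 = 24.82 days

24.82


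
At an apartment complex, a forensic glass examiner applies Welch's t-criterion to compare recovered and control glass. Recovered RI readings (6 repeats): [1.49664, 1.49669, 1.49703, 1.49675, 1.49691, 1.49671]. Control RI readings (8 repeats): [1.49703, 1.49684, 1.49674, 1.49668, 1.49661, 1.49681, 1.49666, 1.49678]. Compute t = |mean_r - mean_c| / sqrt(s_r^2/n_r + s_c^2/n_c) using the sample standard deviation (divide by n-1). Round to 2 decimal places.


Welch's t-criterion for glass RI comparison:
Recovered mean = sum / n_r = 8.98073 / 6 = 1.4967883
Control mean = sum / n_c = 11.97415 / 8 = 1.4967687
Recovered sample variance s_r^2 = 2.24967e-08
Control sample variance s_c^2 = 1.72696e-08
Welch SE (unpooled) = sqrt(s_r^2/n_r + s_c^2/n_c) = sqrt(3.74944e-09 + 2.15871e-09) = sqrt(5.90815e-09) = 7.68645e-05
|mean_r - mean_c| = 1.95833e-05
t = 1.95833e-05 / 7.68645e-05 = 0.25

0.25


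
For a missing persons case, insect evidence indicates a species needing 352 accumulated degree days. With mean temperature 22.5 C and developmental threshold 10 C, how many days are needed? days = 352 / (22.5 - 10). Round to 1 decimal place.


Insect development time:
Effective temperature = avg_temp - T_base = 22.5 - 10 = 12.5 C
Days = ADD / effective_temp = 352 / 12.5 = 28.2 days

28.2


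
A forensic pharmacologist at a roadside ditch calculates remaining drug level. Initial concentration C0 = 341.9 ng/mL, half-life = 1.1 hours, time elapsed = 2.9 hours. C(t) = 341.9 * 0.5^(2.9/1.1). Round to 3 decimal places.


Drug concentration decay:
Number of half-lives = t / t_half = 2.9 / 1.1 = 2.636364
Decay factor = 0.5^2.636364 = 0.16083307
C(t) = 341.9 * 0.16083307 = 54.989 ng/mL

54.989


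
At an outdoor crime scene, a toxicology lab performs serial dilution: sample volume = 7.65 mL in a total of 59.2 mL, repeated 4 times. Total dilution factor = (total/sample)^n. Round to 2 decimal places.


Dilution factor calculation:
Single dilution = V_total / V_sample = 59.2 / 7.65 ≈ 7.738562
Number of dilutions = 4
Total DF = (59.2 / 7.65)^4 (full precision, rounded at the end) = 3586.25

3586.25


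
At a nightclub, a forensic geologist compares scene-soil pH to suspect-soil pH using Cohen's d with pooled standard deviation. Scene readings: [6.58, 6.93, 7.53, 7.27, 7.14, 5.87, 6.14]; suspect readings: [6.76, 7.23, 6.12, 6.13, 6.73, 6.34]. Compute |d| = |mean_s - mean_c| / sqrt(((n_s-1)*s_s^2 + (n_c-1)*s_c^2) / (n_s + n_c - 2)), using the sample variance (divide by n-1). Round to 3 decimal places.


Pooled-variance Cohen's d for soil pH comparison:
Scene mean = 47.46 / 7 = 6.78
Suspect mean = 39.31 / 6 = 6.551667
Scene sample variance s_s^2 = 0.372067
Suspect sample variance s_c^2 = 0.188857
Pooled variance = ((n_s-1)*s_s^2 + (n_c-1)*s_c^2) / (n_s + n_c - 2) = 0.288789
Pooled SD = sqrt(0.288789) = 0.537391
Mean difference = 0.228333
|d| = |0.228333| / 0.537391 = 0.425

0.425


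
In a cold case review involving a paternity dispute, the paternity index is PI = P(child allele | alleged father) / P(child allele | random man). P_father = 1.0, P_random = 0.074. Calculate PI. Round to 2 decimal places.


Paternity Index calculation:
PI = P(allele|father) / P(allele|random)
PI = 1.0 / 0.074
PI = 13.51

13.51


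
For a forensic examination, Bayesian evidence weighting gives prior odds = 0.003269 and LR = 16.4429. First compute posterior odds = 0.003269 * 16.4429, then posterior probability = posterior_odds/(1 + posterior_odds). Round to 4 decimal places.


Bayesian evidence evaluation:
Posterior odds = prior_odds * LR = 0.003269 * 16.4429 = 0.05375184
Posterior probability = posterior_odds / (1 + posterior_odds)
= 0.05375184 / (1 + 0.05375184)
= 0.05375184 / 1.05375184
= 0.0510

0.0510


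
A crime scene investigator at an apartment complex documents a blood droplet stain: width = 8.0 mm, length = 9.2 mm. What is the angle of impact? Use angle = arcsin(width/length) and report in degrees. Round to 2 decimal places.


Blood spatter impact angle calculation:
width / length = 8.0 / 9.2 = 0.869565
angle = arcsin(0.869565)
angle = 60.41 degrees

60.41


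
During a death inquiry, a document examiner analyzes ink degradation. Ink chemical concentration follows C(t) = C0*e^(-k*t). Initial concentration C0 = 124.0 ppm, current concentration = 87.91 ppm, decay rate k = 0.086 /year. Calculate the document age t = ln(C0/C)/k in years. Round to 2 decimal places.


Document age estimation:
C0/C = 124.0 / 87.91 = 1.410534
ln(C0/C) = 0.343968
t = 0.343968 / 0.086 = 4.00 years

4.00


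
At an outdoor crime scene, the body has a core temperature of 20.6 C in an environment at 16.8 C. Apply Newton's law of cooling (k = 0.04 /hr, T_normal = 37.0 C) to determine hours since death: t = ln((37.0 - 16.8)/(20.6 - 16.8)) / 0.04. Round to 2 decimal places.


Using Newton's law of cooling:
t = ln((T_normal - T_ambient) / (T_body - T_ambient)) / k
T_normal - T_ambient = 20.2
T_body - T_ambient = 3.8
Ratio = 5.315789
ln(ratio) = 1.670681
t = 1.670681 / 0.04 = 41.77 hours

41.77


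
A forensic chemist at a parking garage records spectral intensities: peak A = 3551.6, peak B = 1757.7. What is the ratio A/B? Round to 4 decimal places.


Spectral peak ratio:
Peak A = 3551.6 counts
Peak B = 1757.7 counts
Ratio = 3551.6 / 1757.7 = 2.0206

2.0206


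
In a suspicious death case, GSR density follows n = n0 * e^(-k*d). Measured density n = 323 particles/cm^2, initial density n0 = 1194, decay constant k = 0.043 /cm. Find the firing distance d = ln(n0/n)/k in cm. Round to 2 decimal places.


GSR distance calculation:
n0/n = 1194 / 323 = 3.696594
ln(n0/n) = 1.307412
d = 1.307412 / 0.043 = 30.40 cm

30.40


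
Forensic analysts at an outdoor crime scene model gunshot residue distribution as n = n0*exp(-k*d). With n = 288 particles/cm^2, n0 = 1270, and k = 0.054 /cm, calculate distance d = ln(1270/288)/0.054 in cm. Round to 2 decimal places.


GSR distance calculation:
n0/n = 1270 / 288 = 4.409722
ln(n0/n) = 1.483812
d = 1.483812 / 0.054 = 27.48 cm

27.48


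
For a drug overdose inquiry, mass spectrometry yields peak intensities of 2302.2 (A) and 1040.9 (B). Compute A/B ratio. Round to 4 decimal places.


Spectral peak ratio:
Peak A = 2302.2 counts
Peak B = 1040.9 counts
Ratio = 2302.2 / 1040.9 = 2.2117

2.2117


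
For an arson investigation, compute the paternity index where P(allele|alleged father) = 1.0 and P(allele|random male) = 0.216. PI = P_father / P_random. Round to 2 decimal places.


Paternity Index calculation:
PI = P(allele|father) / P(allele|random)
PI = 1.0 / 0.216
PI = 4.63

4.63


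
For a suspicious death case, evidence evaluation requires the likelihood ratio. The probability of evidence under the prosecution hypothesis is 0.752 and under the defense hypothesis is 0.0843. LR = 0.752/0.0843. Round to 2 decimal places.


Likelihood ratio calculation:
LR = P(E|Hp) / P(E|Hd)
LR = 0.752 / 0.0843
LR = 8.92

8.92


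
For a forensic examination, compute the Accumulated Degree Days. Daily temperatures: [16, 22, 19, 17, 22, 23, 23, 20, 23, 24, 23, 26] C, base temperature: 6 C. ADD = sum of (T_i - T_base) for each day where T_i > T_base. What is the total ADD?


Computing ADD day by day:
Day 1: max(0, 16 - 6) = 10
Day 2: max(0, 22 - 6) = 16
Day 3: max(0, 19 - 6) = 13
Day 4: max(0, 17 - 6) = 11
Day 5: max(0, 22 - 6) = 16
Day 6: max(0, 23 - 6) = 17
Day 7: max(0, 23 - 6) = 17
Day 8: max(0, 20 - 6) = 14
Day 9: max(0, 23 - 6) = 17
Day 10: max(0, 24 - 6) = 18
Day 11: max(0, 23 - 6) = 17
Day 12: max(0, 26 - 6) = 20
Total ADD = 186

186


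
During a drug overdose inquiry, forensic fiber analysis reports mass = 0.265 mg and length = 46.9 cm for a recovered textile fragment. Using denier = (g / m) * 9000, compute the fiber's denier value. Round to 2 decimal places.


Denier calculation:
Mass in grams = 0.265 mg / 1000 = 0.000265 g
Length in meters = 46.9 cm / 100 = 0.469 m
Linear density = mass / length = 0.000265 / 0.469 = 0.00056503 g/m
Denier = (g/m) * 9000 = 0.00056503 * 9000 = 5.09

5.09


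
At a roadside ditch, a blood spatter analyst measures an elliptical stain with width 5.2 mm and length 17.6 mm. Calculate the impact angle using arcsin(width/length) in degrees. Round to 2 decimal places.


Blood spatter impact angle calculation:
width / length = 5.2 / 17.6 = 0.295455
angle = arcsin(0.295455)
angle = 17.18 degrees

17.18


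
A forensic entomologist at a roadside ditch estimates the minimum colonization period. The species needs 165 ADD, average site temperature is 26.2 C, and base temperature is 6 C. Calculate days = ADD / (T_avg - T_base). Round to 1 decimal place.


Insect development time:
Effective temperature = avg_temp - T_base = 26.2 - 6 = 20.2 C
Days = ADD / effective_temp = 165 / 20.2 = 8.2 days

8.2


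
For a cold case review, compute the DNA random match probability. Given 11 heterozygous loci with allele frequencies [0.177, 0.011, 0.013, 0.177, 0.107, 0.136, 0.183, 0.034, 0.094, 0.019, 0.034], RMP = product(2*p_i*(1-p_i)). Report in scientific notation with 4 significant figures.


Computing RMP for 11 loci:
Locus 1: 2 * 0.177 * 0.823 = 0.291342
Locus 2: 2 * 0.011 * 0.989 = 0.021758
Locus 3: 2 * 0.013 * 0.987 = 0.025662
Locus 4: 2 * 0.177 * 0.823 = 0.291342
Locus 5: 2 * 0.107 * 0.893 = 0.191102
Locus 6: 2 * 0.136 * 0.864 = 0.235008
Locus 7: 2 * 0.183 * 0.817 = 0.299022
Locus 8: 2 * 0.034 * 0.966 = 0.065688
Locus 9: 2 * 0.094 * 0.906 = 0.170328
Locus 10: 2 * 0.019 * 0.981 = 0.037278
Locus 11: 2 * 0.034 * 0.966 = 0.065688
RMP = 1.744e-11

1.744e-11
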